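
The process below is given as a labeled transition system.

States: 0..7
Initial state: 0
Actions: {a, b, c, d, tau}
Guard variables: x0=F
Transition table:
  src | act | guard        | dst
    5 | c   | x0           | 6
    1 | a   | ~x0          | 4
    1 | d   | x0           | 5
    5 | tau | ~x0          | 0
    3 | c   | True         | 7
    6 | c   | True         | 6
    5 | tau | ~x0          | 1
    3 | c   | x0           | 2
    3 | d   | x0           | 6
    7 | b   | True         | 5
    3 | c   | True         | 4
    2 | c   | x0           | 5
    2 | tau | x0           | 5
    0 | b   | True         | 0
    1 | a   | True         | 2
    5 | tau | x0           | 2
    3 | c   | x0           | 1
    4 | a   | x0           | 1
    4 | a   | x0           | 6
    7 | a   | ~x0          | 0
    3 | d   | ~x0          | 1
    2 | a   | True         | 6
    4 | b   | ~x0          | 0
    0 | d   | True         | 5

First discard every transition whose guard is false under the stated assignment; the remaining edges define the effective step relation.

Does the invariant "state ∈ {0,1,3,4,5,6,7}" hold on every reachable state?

Safe = {0,1,3,4,5,6,7}
Reach set: {0,1,2,4,5,6}
  0: ✓
  1: ✓
  2: outside
  4: ✓
  5: ✓
  6: ✓
counterexample path to 2: d·tau·a

Answer: INVARIANT VIOLATED at state 2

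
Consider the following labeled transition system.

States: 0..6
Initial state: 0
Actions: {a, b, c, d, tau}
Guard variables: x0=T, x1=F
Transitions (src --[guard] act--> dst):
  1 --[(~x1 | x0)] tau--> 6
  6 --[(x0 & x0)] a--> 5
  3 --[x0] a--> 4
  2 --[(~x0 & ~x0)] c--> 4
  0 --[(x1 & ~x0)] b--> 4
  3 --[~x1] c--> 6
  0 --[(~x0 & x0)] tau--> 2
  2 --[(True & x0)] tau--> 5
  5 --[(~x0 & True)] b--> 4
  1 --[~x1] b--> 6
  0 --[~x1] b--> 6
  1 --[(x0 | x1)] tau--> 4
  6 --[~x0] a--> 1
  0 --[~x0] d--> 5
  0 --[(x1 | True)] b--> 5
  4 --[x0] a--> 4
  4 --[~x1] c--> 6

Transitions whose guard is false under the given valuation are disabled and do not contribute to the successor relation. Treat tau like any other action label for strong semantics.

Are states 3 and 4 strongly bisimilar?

Answer: BISIMILAR

Working:
Bisimulation quotient by refinement:
  π0 = {{0,1,2,3,4,5,6}}
  π1 = {{0},{1},{2},{3,4},{5},{6}}
Fixed point at round 2; 6 class(es).
class of 3: {3,4}; class of 4: {3,4}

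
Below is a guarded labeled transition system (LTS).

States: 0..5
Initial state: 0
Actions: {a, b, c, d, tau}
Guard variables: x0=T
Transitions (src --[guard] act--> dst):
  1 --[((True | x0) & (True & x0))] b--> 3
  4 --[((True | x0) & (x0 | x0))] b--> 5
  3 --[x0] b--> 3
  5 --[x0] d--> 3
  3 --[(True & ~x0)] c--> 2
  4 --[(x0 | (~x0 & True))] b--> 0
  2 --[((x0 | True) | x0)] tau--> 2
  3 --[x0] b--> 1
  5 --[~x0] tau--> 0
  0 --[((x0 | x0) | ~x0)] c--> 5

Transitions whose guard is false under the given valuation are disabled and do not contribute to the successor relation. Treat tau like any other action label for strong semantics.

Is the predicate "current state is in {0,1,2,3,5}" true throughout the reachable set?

Allowed set {0,1,2,3,5}
R = {0,1,3,5}
  0: ok
  1: ok
  3: ok
  5: ok

Answer: INVARIANT HOLDS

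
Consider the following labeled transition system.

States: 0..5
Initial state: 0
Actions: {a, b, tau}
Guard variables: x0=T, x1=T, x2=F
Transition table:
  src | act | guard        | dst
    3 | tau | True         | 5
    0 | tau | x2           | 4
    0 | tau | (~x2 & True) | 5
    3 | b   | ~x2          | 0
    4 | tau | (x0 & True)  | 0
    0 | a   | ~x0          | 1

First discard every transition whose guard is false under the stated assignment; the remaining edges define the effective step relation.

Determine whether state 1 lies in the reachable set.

Answer: UNREACHABLE

Analysis:
After dropping false guards: 4 live edges.
L0 = {0}
L1 = {5}  cumulative {0,5}
R = {0,5}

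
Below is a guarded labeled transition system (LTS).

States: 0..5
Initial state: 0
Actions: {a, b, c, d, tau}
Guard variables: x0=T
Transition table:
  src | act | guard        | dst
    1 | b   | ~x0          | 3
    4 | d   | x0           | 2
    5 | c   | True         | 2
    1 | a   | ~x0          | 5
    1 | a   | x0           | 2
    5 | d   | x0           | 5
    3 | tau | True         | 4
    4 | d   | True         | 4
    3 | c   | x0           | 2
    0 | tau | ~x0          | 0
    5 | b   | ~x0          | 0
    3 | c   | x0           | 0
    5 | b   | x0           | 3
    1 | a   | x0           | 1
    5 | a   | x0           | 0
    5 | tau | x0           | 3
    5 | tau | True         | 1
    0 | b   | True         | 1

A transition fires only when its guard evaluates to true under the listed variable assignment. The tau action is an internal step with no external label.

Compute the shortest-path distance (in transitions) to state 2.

Answer: 2

Analysis:
Breadth-first toward 2:
  L0 = {0}
  L1 = {1}
  L2 = {2}
first hit 2 at d=2 via b·a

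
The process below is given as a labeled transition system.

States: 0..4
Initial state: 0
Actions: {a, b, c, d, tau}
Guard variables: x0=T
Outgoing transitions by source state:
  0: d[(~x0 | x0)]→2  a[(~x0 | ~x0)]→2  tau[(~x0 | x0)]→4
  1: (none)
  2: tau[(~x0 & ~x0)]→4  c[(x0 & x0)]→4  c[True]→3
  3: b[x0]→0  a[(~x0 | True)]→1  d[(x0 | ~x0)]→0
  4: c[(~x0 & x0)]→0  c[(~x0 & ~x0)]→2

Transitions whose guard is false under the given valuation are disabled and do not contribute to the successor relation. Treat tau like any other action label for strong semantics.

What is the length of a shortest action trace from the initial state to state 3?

BFS to 3:
  Layer 0: {0}
  Layer 1: {2,4}
  Layer 2: {3}
first hit 3 at d=2 via d·c

Answer: 2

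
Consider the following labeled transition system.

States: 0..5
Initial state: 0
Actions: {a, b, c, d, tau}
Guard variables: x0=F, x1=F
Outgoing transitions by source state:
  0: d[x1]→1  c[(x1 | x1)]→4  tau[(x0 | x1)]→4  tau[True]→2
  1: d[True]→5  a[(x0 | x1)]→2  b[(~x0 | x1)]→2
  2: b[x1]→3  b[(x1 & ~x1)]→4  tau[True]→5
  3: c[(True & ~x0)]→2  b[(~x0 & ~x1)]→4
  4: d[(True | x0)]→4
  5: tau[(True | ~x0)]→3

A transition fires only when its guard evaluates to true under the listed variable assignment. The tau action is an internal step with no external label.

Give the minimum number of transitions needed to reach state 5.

Breadth-first toward 5:
  depth 0: {0}
  depth 1: {2}
  depth 2: {5}
depth(5)=2, e.g. tau·tau

Answer: 2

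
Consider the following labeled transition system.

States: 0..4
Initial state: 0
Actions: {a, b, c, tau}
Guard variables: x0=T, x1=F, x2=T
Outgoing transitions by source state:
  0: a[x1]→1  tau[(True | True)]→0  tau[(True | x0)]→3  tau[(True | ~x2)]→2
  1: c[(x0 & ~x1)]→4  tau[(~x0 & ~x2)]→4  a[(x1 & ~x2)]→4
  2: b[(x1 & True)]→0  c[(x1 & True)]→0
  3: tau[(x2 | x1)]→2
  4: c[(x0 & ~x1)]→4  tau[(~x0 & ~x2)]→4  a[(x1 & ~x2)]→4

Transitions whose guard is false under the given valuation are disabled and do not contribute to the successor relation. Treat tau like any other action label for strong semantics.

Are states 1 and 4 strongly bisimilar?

Bisimulation quotient by refinement:
  P[0] = {{0,1,2,3,4}}
  P[1] = {{0,3},{1,4},{2}}
  P[2] = {{0},{1,4},{2},{3}}
stable after 3 split(s): 4 block(s)
class of 1: {1,4}; class of 4: {1,4}

Answer: BISIMILAR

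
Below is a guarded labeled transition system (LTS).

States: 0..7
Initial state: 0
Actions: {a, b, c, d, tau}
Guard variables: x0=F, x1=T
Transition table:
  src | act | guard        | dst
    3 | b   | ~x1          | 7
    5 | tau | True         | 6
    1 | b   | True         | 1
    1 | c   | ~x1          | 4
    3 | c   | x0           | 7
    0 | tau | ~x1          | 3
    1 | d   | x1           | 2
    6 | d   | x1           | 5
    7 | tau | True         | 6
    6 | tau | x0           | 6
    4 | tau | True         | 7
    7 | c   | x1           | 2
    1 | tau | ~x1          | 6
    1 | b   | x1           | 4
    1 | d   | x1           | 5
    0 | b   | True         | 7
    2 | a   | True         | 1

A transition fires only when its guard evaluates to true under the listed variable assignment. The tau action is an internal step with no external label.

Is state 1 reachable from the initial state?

After dropping false guards: 11 live edges.
L0 = {0}
L1 = {7}  cumulative {0,7}
L2 = {2,6}  cumulative {0,2,6,7}
L3 = {1,5}  cumulative {0,1,2,5,6,7}
L4 = {4}  cumulative {0,1,2,4,5,6,7}
R = {0,1,2,4,5,6,7}
Path to 1: b·c·a

Answer: REACHABLE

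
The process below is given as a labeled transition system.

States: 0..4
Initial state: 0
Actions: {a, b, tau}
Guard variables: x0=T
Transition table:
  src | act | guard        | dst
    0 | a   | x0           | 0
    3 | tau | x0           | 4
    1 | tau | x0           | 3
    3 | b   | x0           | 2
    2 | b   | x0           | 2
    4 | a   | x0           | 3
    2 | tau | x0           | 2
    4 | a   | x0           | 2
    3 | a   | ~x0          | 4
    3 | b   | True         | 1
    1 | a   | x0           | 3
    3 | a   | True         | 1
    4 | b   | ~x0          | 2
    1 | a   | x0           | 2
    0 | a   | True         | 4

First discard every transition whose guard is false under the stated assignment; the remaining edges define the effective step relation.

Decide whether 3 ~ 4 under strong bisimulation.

Refine partition for ~:
  round 0: {{0,1,2,3,4}}
  round 1: {{0,4},{1},{2},{3}}
  round 2: {{0},{1},{2},{3},{4}}
Fixed point at round 3; 5 class(es).
[3]={3}  [4]={4}

Answer: NOT BISIMILAR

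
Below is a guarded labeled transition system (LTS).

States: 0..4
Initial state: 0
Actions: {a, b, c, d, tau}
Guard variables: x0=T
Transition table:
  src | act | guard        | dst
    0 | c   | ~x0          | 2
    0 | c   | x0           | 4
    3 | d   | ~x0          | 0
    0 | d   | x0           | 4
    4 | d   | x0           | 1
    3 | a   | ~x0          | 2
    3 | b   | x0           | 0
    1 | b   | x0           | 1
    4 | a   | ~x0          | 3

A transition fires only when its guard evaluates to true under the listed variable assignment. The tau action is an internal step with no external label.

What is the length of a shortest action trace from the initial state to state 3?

Answer: UNREACHABLE

Trace:
BFS to 3:
  depth 0: {0}
  depth 1: {4}
  depth 2: {1}
3 never appears.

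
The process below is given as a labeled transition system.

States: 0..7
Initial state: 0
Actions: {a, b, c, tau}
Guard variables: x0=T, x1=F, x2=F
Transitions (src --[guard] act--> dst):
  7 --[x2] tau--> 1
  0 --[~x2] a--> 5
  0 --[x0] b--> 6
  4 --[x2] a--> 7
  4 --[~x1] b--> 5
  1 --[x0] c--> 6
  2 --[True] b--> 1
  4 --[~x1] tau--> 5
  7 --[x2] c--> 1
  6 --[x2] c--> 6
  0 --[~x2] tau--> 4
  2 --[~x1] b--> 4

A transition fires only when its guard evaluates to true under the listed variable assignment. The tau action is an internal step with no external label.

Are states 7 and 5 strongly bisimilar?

Refine partition for ~:
  round 0: {{0,1,2,3,4,5,6,7}}
  round 1: {{0},{1},{2},{3,5,6,7},{4}}
Fixed point at round 2; 5 class(es).
[7]={3,5,6,7}  [5]={3,5,6,7}

Answer: BISIMILAR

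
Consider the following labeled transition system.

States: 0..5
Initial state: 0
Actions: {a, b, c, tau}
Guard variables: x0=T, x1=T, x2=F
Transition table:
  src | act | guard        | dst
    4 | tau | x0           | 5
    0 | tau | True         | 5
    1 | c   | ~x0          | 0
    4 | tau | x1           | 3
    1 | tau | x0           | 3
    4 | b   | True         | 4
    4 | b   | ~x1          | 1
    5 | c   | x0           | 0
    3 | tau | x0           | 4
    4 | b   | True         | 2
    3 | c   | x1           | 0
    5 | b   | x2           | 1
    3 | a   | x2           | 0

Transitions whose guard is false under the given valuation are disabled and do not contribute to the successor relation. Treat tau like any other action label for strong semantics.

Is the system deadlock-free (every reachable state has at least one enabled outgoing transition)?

R = {0,5}
  0: tau→5  [deg 1]
  5: c→0  [deg 1]

Answer: DEADLOCK-FREE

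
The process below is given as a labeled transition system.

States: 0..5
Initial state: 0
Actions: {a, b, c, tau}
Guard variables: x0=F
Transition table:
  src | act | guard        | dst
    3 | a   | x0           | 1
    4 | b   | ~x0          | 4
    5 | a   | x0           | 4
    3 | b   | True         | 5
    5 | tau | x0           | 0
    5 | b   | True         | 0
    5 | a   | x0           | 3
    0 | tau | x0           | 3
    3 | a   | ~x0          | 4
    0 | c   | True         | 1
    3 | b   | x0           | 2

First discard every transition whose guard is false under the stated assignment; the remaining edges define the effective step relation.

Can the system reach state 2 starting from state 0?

After dropping false guards: 5 live edges.
Layer 0: {0}
Layer 1: {1}  cumulative {0,1}
Reachable = {0,1}

Answer: UNREACHABLE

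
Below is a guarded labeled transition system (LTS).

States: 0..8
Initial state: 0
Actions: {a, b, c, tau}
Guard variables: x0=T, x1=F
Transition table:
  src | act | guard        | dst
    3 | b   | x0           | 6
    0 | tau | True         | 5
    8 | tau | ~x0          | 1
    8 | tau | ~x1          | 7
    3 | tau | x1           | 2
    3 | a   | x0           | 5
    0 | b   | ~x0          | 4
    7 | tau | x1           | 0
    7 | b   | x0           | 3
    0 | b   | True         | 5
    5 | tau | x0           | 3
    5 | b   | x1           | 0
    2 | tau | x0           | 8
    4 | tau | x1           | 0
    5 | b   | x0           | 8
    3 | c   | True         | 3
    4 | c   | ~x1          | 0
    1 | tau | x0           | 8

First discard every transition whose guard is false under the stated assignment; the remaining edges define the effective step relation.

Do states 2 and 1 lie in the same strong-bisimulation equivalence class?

Answer: BISIMILAR

Analysis:
Bisimulation quotient by refinement:
  round 0: {{0,1,2,3,4,5,6,7,8}}
  round 1: {{0,5},{1,2,8},{3},{4},{6},{7}}
  round 2: {{0},{1,2},{3},{4},{5},{6},{7},{8}}
8 equivalence class(es) (converged in 3)
[2]={1,2}  [1]={1,2}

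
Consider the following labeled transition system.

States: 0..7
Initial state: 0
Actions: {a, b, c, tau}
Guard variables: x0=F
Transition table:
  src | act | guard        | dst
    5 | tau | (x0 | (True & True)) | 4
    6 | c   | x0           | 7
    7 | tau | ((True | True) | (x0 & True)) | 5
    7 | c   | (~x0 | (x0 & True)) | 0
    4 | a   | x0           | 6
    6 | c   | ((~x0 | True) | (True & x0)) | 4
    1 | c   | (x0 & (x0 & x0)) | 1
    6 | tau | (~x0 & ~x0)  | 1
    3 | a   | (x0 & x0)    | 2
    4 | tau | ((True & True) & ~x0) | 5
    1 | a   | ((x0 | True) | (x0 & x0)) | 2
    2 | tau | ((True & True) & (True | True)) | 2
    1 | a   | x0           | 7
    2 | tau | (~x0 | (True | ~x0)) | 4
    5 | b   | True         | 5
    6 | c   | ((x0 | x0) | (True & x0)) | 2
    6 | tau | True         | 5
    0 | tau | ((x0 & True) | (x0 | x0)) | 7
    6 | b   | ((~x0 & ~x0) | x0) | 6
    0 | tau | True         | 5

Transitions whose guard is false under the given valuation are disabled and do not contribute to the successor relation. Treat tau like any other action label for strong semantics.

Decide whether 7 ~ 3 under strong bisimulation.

Compute ~ classes (split until stable):
  round 0: {{0,1,2,3,4,5,6,7}}
  round 1: {{0,2,4},{1},{3},{5},{6},{7}}
  round 2: {{0,4},{1},{2},{3},{5},{6},{7}}
7 equivalence class(es) (converged in 3)
class of 7: {7}; class of 3: {3}

Answer: NOT BISIMILAR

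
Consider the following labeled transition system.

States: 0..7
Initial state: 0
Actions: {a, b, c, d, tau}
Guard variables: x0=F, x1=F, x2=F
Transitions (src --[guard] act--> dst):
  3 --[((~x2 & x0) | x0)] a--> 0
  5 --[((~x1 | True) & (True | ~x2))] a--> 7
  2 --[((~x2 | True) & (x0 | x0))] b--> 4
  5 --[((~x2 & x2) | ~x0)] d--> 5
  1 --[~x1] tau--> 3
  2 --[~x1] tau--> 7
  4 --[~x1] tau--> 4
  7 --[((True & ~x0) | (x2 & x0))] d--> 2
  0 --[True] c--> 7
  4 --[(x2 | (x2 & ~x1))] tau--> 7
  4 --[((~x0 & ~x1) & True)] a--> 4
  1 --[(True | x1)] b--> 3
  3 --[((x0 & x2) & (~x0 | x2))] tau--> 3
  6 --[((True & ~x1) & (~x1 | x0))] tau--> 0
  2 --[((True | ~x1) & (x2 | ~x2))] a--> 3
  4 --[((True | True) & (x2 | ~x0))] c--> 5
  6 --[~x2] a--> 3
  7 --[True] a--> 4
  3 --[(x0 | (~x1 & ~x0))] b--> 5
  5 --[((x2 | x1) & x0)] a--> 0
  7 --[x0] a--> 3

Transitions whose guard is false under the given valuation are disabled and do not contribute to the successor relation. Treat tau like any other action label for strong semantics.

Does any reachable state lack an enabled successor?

Answer: DEADLOCK-FREE

Trace:
Reachable = {0,2,3,4,5,7}
  0: c→7  [1 exit(s)]
  2: a→3  tau→7  [2 exit(s)]
  3: b→5  [1 exit(s)]
  4: a→4  c→5  tau→4  [3 exit(s)]
  5: a→7  d→5  [2 exit(s)]
  7: a→4  d→2  [2 exit(s)]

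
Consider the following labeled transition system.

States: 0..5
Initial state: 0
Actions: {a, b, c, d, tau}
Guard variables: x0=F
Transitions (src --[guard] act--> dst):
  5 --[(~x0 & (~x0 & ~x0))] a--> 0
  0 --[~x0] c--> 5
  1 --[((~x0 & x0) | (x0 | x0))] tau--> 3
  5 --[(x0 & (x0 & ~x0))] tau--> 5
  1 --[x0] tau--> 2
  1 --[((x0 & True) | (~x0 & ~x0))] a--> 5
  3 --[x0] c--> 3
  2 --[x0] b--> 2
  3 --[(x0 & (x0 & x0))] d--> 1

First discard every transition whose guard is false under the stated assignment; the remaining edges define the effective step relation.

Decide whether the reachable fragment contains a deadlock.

Answer: DEADLOCK-FREE

Working:
Reach set: {0,5}
  0: c→5  [1 out]
  5: a→0  [1 out]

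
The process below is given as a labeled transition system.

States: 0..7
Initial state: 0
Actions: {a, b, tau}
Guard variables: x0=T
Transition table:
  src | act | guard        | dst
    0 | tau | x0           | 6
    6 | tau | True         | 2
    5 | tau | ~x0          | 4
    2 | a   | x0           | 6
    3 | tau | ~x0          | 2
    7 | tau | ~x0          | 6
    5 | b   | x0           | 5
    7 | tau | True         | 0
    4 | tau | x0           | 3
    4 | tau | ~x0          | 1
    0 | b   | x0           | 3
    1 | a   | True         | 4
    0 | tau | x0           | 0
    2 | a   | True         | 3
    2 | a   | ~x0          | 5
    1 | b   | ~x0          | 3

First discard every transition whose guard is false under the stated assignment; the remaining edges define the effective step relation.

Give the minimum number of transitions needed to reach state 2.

Layered search for 2:
  L0 = {0}
  L1 = {3,6}
  L2 = {2}
first hit 2 at d=2 via tau·tau

Answer: 2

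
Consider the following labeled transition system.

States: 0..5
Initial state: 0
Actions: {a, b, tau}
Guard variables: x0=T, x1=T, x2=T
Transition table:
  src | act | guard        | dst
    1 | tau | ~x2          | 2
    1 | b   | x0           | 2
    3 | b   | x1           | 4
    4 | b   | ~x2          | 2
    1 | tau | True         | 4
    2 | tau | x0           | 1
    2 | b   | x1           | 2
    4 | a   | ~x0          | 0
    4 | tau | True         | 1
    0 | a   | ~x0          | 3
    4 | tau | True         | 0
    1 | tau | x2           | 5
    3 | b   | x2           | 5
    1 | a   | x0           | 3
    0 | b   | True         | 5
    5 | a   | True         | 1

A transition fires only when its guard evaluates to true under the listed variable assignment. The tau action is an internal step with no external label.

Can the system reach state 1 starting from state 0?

Answer: REACHABLE

Working:
After dropping false guards: 12 live edges.
Layer 0: {0}
Layer 1: {5}  cumulative {0,5}
Layer 2: {1}  cumulative {0,1,5}
Layer 3: {2,3,4}  cumulative {0,1,2,3,4,5}
Reachable = {0,1,2,3,4,5}
Path to 1: b·a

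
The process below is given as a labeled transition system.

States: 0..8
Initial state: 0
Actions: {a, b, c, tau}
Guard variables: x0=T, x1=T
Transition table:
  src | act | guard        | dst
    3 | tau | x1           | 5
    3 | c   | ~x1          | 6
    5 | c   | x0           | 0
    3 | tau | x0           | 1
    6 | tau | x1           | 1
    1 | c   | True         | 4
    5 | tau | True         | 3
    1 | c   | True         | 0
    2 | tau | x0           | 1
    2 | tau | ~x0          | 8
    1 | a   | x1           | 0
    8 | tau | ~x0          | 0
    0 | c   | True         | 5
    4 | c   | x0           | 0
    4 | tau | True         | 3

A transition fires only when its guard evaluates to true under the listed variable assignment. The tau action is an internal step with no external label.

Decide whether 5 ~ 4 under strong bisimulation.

Answer: BISIMILAR

Working:
Bisimulation quotient by refinement:
  P[0] = {{0,1,2,3,4,5,6,7,8}}
  P[1] = {{0},{1},{2,3,6},{4,5},{7,8}}
  P[2] = {{0},{1},{2,6},{3},{4,5},{7,8}}
Fixed point at round 3; 6 class(es).
[5]={4,5}  [4]={4,5}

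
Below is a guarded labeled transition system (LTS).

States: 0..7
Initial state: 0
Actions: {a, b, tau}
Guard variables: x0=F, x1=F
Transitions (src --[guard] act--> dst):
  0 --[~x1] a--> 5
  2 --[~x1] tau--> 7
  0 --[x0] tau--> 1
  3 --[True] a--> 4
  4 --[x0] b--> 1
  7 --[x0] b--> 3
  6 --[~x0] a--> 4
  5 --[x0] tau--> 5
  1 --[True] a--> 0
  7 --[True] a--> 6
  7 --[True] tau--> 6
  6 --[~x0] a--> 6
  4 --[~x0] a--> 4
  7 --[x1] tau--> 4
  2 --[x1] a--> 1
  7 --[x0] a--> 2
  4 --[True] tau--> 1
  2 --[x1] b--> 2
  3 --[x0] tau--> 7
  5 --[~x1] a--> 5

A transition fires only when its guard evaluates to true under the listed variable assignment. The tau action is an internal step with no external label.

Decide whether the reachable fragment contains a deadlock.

Answer: DEADLOCK-FREE

Analysis:
R = {0,5}
  0: a→5  [1 exit(s)]
  5: a→5  [1 exit(s)]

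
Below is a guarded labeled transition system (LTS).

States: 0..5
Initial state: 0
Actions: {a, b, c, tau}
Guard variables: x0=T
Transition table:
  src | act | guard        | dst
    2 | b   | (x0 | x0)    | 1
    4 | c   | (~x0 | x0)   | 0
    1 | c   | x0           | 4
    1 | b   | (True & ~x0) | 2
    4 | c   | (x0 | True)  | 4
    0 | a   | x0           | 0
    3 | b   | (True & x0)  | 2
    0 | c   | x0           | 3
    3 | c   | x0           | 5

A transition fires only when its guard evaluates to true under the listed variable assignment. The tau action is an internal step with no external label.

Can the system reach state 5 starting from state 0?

Guard filter leaves 8 enabled edge(s).
L0 = {0}
L1 = {3}  total {0,3}
L2 = {2,5}  total {0,2,3,5}
L3 = {1}  total {0,1,2,3,5}
L4 = {4}  total {0,1,2,3,4,5}
R = {0,1,2,3,4,5}
Path to 5: c·c

Answer: REACHABLE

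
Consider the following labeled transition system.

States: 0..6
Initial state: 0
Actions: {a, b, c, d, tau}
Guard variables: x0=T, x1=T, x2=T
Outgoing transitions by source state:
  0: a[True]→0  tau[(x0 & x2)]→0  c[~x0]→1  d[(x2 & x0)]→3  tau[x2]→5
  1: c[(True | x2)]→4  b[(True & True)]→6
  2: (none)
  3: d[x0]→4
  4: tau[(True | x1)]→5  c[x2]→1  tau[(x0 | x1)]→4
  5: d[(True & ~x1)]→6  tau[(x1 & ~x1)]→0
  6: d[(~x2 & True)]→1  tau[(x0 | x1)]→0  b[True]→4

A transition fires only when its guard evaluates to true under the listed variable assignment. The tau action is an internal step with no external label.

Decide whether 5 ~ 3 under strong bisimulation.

Answer: NOT BISIMILAR

Working:
Compute ~ classes (split until stable):
  π0 = {{0,1,2,3,4,5,6}}
  π1 = {{0},{1},{2,5},{3},{4},{6}}
6 equivalence class(es) (converged in 2)
5∈{2,5}, 3∈{3}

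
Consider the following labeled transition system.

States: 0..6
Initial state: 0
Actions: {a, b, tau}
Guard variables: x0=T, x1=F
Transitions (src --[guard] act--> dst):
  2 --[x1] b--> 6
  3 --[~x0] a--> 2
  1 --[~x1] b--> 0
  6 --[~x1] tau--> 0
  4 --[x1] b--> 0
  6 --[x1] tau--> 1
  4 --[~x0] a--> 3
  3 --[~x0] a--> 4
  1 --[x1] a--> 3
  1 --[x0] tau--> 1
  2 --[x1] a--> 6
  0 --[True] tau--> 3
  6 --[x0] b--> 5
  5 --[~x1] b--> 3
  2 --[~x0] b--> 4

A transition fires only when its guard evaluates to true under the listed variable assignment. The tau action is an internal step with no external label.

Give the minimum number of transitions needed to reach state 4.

Answer: UNREACHABLE

Working:
Breadth-first toward 4:
  L0 = {0}
  L1 = {3}
4 never appears.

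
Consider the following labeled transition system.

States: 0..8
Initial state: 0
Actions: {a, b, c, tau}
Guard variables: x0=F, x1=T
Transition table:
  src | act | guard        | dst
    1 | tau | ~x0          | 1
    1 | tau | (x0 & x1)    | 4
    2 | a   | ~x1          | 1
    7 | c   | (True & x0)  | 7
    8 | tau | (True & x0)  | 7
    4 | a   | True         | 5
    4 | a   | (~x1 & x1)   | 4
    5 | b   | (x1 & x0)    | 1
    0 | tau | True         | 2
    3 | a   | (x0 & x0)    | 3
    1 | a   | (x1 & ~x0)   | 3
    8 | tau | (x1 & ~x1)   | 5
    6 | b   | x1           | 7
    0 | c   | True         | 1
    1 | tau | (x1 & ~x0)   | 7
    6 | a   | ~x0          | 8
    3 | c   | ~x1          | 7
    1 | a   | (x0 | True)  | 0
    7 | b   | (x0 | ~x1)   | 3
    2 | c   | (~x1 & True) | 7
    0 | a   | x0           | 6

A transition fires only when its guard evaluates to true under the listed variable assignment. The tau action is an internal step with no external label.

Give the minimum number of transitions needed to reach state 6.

Layered search for 6:
  L0 = {0}
  L1 = {1,2}
  L2 = {3,7}
6 never appears.

Answer: UNREACHABLE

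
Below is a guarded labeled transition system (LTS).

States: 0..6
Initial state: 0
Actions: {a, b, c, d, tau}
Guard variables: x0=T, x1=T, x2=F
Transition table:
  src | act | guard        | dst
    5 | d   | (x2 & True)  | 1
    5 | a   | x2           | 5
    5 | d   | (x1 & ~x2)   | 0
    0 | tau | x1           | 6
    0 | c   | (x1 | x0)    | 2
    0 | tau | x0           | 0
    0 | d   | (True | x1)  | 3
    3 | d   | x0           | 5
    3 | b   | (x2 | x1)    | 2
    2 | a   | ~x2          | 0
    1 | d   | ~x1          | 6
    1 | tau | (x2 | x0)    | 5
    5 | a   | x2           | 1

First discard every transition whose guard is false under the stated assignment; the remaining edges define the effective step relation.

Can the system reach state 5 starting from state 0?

9 transition(s) survive guard evaluation.
Layer 0: {0}
Layer 1: {2,3,6}  cumulative {0,2,3,6}
Layer 2: {5}  cumulative {0,2,3,5,6}
Reachable = {0,2,3,5,6}
trace reaching 5: d·d

Answer: REACHABLE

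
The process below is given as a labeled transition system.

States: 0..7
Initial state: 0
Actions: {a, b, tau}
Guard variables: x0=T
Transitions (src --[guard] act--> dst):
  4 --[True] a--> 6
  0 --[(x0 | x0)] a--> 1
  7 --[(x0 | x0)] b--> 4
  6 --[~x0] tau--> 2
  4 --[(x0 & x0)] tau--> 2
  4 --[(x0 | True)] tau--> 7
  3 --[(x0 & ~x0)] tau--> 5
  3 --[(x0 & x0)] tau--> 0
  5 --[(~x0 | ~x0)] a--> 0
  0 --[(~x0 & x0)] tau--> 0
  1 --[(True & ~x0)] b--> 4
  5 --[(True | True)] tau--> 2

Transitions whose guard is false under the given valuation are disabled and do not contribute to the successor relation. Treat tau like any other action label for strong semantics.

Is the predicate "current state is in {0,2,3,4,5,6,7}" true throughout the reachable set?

Safe = {0,2,3,4,5,6,7}
Reachable = {0,1}
  0: ok
  1: outside
witness against invariant: a → 1

Answer: INVARIANT VIOLATED at state 1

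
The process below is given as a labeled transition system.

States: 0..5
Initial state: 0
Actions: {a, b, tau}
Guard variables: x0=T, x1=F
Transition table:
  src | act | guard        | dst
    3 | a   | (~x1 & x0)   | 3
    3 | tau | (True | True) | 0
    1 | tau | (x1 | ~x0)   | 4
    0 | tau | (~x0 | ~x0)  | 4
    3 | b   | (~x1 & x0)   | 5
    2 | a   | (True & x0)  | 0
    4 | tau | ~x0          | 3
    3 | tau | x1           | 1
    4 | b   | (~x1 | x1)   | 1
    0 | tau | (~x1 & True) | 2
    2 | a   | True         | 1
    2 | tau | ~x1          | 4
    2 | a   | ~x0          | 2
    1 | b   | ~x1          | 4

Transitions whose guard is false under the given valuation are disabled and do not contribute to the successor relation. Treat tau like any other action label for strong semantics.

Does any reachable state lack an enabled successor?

Answer: DEADLOCK-FREE

Analysis:
R = {0,1,2,4}
  0: tau→2  [deg 1]
  1: b→4  [deg 1]
  2: a→0  a→1  tau→4  [deg 3]
  4: b→1  [deg 1]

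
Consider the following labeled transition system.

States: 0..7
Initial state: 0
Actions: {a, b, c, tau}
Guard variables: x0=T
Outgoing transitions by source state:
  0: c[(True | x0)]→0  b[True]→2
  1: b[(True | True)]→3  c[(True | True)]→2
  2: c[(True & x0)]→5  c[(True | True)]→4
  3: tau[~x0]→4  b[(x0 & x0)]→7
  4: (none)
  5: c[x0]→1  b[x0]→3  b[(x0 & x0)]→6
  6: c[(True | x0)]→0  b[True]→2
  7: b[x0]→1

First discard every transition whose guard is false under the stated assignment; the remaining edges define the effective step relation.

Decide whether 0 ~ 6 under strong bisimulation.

Bisimulation quotient by refinement:
  round 0: {{0,1,2,3,4,5,6,7}}
  round 1: {{0,1,5,6},{2},{3,7},{4}}
  round 2: {{0,6},{1},{2},{3},{4},{5},{7}}
7 equivalence class(es) (converged in 3)
class of 0: {0,6}; class of 6: {0,6}

Answer: BISIMILAR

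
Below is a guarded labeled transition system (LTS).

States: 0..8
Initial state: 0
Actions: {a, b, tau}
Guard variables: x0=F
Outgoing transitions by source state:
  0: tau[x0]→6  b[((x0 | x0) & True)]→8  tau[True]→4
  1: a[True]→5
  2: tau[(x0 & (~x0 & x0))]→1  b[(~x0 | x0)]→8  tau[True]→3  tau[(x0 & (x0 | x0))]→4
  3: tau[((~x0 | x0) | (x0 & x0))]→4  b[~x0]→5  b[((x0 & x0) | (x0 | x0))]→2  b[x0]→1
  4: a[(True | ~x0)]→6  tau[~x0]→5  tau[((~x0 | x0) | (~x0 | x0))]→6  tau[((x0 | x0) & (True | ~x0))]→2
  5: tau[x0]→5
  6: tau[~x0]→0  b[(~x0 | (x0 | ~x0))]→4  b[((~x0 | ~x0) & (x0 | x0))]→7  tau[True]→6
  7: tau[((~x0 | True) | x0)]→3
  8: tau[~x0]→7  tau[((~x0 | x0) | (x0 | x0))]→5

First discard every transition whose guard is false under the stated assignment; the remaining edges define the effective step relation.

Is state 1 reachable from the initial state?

Guard filter leaves 15 enabled edge(s).
L0 = {0}
L1 = {4}  cumulative {0,4}
L2 = {5,6}  cumulative {0,4,5,6}
Reachable = {0,4,5,6}

Answer: UNREACHABLE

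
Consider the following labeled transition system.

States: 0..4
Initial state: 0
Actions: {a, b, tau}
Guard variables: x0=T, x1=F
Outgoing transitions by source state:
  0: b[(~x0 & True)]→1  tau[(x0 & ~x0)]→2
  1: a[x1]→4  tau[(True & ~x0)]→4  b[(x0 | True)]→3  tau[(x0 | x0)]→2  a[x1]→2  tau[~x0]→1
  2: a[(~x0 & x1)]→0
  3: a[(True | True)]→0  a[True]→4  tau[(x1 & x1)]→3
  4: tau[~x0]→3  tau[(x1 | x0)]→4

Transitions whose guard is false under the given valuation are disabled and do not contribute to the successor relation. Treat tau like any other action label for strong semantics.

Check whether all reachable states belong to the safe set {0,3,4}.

Allowed set {0,3,4}
R = {0}
  0: ✓

Answer: INVARIANT HOLDS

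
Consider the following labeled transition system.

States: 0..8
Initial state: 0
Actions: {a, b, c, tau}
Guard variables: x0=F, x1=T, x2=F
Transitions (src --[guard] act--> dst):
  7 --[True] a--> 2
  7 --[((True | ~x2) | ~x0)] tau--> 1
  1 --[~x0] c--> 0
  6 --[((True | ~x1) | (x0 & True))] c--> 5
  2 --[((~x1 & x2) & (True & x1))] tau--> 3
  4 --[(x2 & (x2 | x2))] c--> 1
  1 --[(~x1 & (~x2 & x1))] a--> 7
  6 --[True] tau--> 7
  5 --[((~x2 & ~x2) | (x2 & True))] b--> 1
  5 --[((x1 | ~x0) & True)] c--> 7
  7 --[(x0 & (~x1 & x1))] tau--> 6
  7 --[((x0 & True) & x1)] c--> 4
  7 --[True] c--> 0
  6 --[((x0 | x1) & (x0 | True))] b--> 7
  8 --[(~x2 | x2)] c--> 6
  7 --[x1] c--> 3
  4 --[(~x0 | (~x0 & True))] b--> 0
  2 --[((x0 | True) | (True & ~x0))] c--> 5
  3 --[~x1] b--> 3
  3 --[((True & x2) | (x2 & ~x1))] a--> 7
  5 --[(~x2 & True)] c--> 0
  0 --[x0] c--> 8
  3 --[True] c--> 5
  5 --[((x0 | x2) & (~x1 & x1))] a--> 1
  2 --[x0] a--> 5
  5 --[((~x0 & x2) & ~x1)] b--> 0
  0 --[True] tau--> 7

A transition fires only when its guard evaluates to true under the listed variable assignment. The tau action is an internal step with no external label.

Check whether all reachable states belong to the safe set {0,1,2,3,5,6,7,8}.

Answer: INVARIANT HOLDS

Working:
Safe = {0,1,2,3,5,6,7,8}
Reachable = {0,1,2,3,5,7}
  0: ok
  1: ok
  2: ok
  3: ok
  5: ok
  7: ok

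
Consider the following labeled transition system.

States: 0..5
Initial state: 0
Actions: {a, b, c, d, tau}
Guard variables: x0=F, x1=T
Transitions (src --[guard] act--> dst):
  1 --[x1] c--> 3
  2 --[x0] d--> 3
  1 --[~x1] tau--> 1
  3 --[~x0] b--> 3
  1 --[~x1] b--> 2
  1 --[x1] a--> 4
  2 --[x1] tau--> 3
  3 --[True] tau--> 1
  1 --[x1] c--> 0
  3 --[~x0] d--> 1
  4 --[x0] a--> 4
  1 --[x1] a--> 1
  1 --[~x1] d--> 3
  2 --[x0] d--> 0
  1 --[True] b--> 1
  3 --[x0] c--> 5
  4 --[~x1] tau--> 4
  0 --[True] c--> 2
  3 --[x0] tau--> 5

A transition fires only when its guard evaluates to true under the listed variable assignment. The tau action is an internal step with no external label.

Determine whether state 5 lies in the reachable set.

10 transition(s) survive guard evaluation.
L0 = {0}
L1 = {2}  cumulative {0,2}
L2 = {3}  cumulative {0,2,3}
L3 = {1}  cumulative {0,1,2,3}
L4 = {4}  cumulative {0,1,2,3,4}
Reach set: {0,1,2,3,4}

Answer: UNREACHABLE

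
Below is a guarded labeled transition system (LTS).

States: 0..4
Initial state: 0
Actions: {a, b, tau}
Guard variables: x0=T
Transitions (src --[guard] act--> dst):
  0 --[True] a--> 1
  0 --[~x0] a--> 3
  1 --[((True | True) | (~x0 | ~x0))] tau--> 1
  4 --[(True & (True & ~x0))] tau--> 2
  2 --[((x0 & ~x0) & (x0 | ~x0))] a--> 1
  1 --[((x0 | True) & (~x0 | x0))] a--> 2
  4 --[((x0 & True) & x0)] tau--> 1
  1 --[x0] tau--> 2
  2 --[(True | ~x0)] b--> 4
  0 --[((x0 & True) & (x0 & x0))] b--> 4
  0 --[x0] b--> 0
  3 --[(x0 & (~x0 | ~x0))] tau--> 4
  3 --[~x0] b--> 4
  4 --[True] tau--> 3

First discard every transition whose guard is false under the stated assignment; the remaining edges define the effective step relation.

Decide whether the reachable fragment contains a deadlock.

Reach set: {0,1,2,3,4}
  0: a→1  b→0  b→4  [3 out]
  1: a→2  tau→1  tau→2  [3 out]
  2: b→4  [1 out]
  3: ∅  [deadlock]
  4: tau→1  tau→3  [2 out]
trace reaching 3: b·tau

Answer: DEADLOCK at state 3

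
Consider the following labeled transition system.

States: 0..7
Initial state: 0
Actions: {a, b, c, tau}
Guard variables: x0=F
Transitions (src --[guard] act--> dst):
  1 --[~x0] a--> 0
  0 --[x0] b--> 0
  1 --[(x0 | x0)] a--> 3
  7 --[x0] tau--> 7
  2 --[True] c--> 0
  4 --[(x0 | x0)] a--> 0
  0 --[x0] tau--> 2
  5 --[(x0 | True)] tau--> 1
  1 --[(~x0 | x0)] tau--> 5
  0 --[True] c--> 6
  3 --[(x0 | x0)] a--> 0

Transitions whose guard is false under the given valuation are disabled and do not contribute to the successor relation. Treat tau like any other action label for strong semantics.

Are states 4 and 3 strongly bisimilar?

Answer: BISIMILAR

Trace:
Compute ~ classes (split until stable):
  π0 = {{0,1,2,3,4,5,6,7}}
  π1 = {{0,2},{1},{3,4,6,7},{5}}
  π2 = {{0},{1},{2},{3,4,6,7},{5}}
stable after 3 split(s): 5 block(s)
[4]={3,4,6,7}  [3]={3,4,6,7}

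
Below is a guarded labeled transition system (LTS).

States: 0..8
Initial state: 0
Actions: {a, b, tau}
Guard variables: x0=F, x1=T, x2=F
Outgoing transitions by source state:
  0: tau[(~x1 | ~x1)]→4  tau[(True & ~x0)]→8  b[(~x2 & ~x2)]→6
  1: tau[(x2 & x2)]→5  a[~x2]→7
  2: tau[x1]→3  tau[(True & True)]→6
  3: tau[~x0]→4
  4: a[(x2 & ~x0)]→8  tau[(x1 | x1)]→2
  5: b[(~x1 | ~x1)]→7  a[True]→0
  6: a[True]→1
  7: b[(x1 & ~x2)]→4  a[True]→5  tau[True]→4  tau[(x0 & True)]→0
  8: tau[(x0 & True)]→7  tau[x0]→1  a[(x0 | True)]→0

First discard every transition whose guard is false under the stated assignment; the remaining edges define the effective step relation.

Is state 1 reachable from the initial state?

Answer: REACHABLE

Analysis:
Guard filter leaves 13 enabled edge(s).
depth 0: {0}
depth 1: {6,8}  cumulative {0,6,8}
depth 2: {1}  cumulative {0,1,6,8}
depth 3: {7}  cumulative {0,1,6,7,8}
depth 4: {4,5}  cumulative {0,1,4,5,6,7,8}
depth 5: {2}  cumulative {0,1,2,4,5,6,7,8}
depth 6: {3}  cumulative {0,1,2,3,4,5,6,7,8}
Reachable = {0,1,2,3,4,5,6,7,8}
trace reaching 1: b·a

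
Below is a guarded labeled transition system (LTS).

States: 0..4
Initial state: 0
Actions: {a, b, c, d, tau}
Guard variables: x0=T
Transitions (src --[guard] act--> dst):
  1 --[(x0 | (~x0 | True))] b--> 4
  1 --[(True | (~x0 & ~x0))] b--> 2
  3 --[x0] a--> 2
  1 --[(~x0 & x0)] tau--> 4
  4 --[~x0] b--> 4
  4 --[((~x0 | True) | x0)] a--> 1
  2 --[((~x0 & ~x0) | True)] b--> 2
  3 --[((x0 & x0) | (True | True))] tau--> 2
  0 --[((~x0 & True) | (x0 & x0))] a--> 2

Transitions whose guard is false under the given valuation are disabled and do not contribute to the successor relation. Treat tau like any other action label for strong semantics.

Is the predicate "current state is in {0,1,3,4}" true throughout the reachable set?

Answer: INVARIANT VIOLATED at state 2

Analysis:
Safe = {0,1,3,4}
R = {0,2}
  0: ok
  2: ✗ unsafe
counterexample path to 2: a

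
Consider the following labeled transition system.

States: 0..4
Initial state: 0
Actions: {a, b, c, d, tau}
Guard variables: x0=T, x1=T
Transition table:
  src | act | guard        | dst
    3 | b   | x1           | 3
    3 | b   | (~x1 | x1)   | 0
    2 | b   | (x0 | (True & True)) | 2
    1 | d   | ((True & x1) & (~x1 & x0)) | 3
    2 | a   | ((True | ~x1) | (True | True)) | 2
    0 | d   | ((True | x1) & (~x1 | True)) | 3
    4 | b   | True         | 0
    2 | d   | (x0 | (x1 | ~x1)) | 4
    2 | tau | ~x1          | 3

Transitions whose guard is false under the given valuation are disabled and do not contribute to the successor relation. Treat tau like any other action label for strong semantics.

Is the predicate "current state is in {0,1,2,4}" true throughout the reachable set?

Safe = {0,1,2,4}
R = {0,3}
  0: safe
  3: ✗ unsafe
witness against invariant: d → 3

Answer: INVARIANT VIOLATED at state 3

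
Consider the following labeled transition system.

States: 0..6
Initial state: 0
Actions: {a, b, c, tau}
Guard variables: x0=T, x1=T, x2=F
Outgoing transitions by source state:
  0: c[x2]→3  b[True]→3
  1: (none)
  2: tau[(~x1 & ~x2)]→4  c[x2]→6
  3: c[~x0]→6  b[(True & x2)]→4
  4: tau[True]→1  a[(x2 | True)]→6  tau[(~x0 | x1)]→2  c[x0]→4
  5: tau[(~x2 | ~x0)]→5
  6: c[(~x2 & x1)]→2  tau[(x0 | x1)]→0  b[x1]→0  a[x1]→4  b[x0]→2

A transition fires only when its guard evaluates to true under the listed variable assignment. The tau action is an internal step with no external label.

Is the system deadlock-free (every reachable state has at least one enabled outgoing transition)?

Answer: DEADLOCK at state 3

Trace:
R = {0,3}
  0: b→3  [1 exit(s)]
  3: ∅  [deadlock]
Path to 3: b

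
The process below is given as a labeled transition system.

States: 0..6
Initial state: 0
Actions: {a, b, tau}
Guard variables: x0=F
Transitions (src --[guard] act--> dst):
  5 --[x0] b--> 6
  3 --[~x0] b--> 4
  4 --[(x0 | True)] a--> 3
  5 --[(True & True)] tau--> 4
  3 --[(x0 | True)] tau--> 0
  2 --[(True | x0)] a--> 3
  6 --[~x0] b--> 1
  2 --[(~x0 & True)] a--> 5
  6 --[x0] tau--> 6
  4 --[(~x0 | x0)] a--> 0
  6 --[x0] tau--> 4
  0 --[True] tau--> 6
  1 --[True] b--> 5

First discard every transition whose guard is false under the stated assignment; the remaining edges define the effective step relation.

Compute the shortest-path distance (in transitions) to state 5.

Answer: 3

Trace:
BFS to 5:
  depth 0: {0}
  depth 1: {6}
  depth 2: {1}
  depth 3: {5}
depth(5)=3, e.g. tau·b·b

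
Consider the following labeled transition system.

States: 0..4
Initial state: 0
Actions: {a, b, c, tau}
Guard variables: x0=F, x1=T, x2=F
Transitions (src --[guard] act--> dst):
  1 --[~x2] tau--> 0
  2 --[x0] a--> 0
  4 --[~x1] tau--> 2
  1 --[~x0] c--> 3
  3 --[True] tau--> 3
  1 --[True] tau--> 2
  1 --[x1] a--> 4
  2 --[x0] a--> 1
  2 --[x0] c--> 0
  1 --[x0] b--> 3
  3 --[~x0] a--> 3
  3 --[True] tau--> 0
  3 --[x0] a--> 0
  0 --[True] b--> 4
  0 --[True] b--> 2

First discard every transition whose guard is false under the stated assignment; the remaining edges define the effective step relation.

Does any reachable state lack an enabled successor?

R = {0,2,4}
  0: b→2  b→4  [deg 2]
  2: ∅  [STUCK]
  4: ∅  [STUCK]
witness 2: b

Answer: DEADLOCK at state 2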